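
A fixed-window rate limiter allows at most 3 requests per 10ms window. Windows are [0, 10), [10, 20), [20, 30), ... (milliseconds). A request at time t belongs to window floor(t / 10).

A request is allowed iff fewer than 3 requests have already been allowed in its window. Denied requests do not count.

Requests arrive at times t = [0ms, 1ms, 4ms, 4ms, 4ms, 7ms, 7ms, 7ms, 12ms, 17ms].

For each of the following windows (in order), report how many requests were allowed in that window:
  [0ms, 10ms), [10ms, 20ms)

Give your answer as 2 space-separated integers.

Answer: 3 2

Derivation:
Processing requests:
  req#1 t=0ms (window 0): ALLOW
  req#2 t=1ms (window 0): ALLOW
  req#3 t=4ms (window 0): ALLOW
  req#4 t=4ms (window 0): DENY
  req#5 t=4ms (window 0): DENY
  req#6 t=7ms (window 0): DENY
  req#7 t=7ms (window 0): DENY
  req#8 t=7ms (window 0): DENY
  req#9 t=12ms (window 1): ALLOW
  req#10 t=17ms (window 1): ALLOW

Allowed counts by window: 3 2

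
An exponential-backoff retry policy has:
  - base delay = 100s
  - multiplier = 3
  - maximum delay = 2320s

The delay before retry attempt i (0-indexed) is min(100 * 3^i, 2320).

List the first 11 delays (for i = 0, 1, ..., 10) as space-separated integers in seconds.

Computing each delay:
  i=0: min(100*3^0, 2320) = 100
  i=1: min(100*3^1, 2320) = 300
  i=2: min(100*3^2, 2320) = 900
  i=3: min(100*3^3, 2320) = 2320
  i=4: min(100*3^4, 2320) = 2320
  i=5: min(100*3^5, 2320) = 2320
  i=6: min(100*3^6, 2320) = 2320
  i=7: min(100*3^7, 2320) = 2320
  i=8: min(100*3^8, 2320) = 2320
  i=9: min(100*3^9, 2320) = 2320
  i=10: min(100*3^10, 2320) = 2320

Answer: 100 300 900 2320 2320 2320 2320 2320 2320 2320 2320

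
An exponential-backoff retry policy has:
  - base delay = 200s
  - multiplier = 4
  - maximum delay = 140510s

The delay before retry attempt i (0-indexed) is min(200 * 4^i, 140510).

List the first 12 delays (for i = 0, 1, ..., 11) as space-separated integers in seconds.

Computing each delay:
  i=0: min(200*4^0, 140510) = 200
  i=1: min(200*4^1, 140510) = 800
  i=2: min(200*4^2, 140510) = 3200
  i=3: min(200*4^3, 140510) = 12800
  i=4: min(200*4^4, 140510) = 51200
  i=5: min(200*4^5, 140510) = 140510
  i=6: min(200*4^6, 140510) = 140510
  i=7: min(200*4^7, 140510) = 140510
  i=8: min(200*4^8, 140510) = 140510
  i=9: min(200*4^9, 140510) = 140510
  i=10: min(200*4^10, 140510) = 140510
  i=11: min(200*4^11, 140510) = 140510

Answer: 200 800 3200 12800 51200 140510 140510 140510 140510 140510 140510 140510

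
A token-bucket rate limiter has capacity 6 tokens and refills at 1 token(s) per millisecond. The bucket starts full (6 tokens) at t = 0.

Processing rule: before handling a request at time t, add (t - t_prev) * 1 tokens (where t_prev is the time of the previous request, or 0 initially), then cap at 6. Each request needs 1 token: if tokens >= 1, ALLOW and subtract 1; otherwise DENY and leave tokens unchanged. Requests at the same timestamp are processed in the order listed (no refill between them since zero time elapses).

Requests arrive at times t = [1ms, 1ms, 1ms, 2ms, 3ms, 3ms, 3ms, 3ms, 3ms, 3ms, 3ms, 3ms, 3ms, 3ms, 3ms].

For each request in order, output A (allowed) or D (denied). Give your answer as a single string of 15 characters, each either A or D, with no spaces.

Answer: AAAAAAAADDDDDDD

Derivation:
Simulating step by step:
  req#1 t=1ms: ALLOW
  req#2 t=1ms: ALLOW
  req#3 t=1ms: ALLOW
  req#4 t=2ms: ALLOW
  req#5 t=3ms: ALLOW
  req#6 t=3ms: ALLOW
  req#7 t=3ms: ALLOW
  req#8 t=3ms: ALLOW
  req#9 t=3ms: DENY
  req#10 t=3ms: DENY
  req#11 t=3ms: DENY
  req#12 t=3ms: DENY
  req#13 t=3ms: DENY
  req#14 t=3ms: DENY
  req#15 t=3ms: DENY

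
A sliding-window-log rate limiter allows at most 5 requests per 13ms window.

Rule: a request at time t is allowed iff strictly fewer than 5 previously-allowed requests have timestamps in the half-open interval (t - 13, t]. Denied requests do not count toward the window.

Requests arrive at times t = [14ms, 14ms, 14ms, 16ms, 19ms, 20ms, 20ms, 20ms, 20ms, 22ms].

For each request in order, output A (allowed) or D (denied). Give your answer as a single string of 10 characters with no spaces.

Tracking allowed requests in the window:
  req#1 t=14ms: ALLOW
  req#2 t=14ms: ALLOW
  req#3 t=14ms: ALLOW
  req#4 t=16ms: ALLOW
  req#5 t=19ms: ALLOW
  req#6 t=20ms: DENY
  req#7 t=20ms: DENY
  req#8 t=20ms: DENY
  req#9 t=20ms: DENY
  req#10 t=22ms: DENY

Answer: AAAAADDDDD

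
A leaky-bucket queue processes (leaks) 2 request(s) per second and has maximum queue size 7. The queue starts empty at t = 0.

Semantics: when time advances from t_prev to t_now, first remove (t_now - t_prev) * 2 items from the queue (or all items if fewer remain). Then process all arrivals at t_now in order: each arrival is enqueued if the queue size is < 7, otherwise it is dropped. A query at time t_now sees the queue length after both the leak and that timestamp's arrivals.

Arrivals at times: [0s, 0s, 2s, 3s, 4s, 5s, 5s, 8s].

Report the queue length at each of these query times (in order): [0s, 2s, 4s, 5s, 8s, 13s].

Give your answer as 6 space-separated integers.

Queue lengths at query times:
  query t=0s: backlog = 2
  query t=2s: backlog = 1
  query t=4s: backlog = 1
  query t=5s: backlog = 2
  query t=8s: backlog = 1
  query t=13s: backlog = 0

Answer: 2 1 1 2 1 0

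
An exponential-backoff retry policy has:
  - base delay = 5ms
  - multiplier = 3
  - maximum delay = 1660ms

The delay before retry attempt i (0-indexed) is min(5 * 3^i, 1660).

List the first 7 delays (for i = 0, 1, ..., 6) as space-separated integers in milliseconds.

Answer: 5 15 45 135 405 1215 1660

Derivation:
Computing each delay:
  i=0: min(5*3^0, 1660) = 5
  i=1: min(5*3^1, 1660) = 15
  i=2: min(5*3^2, 1660) = 45
  i=3: min(5*3^3, 1660) = 135
  i=4: min(5*3^4, 1660) = 405
  i=5: min(5*3^5, 1660) = 1215
  i=6: min(5*3^6, 1660) = 1660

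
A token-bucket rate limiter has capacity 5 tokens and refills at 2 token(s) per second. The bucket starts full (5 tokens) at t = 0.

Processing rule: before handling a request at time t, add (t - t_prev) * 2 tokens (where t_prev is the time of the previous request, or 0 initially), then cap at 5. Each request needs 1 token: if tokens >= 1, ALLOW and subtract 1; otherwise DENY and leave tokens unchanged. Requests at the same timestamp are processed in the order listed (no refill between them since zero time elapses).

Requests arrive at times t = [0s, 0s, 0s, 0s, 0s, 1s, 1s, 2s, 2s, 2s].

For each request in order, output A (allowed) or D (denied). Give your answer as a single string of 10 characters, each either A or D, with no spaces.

Answer: AAAAAAAAAD

Derivation:
Simulating step by step:
  req#1 t=0s: ALLOW
  req#2 t=0s: ALLOW
  req#3 t=0s: ALLOW
  req#4 t=0s: ALLOW
  req#5 t=0s: ALLOW
  req#6 t=1s: ALLOW
  req#7 t=1s: ALLOW
  req#8 t=2s: ALLOW
  req#9 t=2s: ALLOW
  req#10 t=2s: DENY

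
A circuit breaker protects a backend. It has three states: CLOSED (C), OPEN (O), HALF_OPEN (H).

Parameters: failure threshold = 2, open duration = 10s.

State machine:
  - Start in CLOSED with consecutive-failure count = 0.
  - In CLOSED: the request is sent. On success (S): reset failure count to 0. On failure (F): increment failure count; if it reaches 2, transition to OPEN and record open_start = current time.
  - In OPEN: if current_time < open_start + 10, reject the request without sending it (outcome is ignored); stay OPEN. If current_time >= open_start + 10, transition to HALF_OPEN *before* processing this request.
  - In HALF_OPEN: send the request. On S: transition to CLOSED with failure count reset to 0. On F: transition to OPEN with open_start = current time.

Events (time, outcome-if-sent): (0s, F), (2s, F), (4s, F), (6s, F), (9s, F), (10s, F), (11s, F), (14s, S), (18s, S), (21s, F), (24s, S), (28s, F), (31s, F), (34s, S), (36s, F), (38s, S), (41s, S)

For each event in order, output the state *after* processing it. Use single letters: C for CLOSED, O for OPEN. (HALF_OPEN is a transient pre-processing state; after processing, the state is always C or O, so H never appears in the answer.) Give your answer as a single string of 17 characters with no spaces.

State after each event:
  event#1 t=0s outcome=F: state=CLOSED
  event#2 t=2s outcome=F: state=OPEN
  event#3 t=4s outcome=F: state=OPEN
  event#4 t=6s outcome=F: state=OPEN
  event#5 t=9s outcome=F: state=OPEN
  event#6 t=10s outcome=F: state=OPEN
  event#7 t=11s outcome=F: state=OPEN
  event#8 t=14s outcome=S: state=CLOSED
  event#9 t=18s outcome=S: state=CLOSED
  event#10 t=21s outcome=F: state=CLOSED
  event#11 t=24s outcome=S: state=CLOSED
  event#12 t=28s outcome=F: state=CLOSED
  event#13 t=31s outcome=F: state=OPEN
  event#14 t=34s outcome=S: state=OPEN
  event#15 t=36s outcome=F: state=OPEN
  event#16 t=38s outcome=S: state=OPEN
  event#17 t=41s outcome=S: state=CLOSED

Answer: COOOOOOCCCCCOOOOC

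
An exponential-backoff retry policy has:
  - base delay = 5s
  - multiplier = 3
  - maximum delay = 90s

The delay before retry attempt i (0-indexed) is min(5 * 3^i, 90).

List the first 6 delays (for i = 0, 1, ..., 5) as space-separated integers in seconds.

Answer: 5 15 45 90 90 90

Derivation:
Computing each delay:
  i=0: min(5*3^0, 90) = 5
  i=1: min(5*3^1, 90) = 15
  i=2: min(5*3^2, 90) = 45
  i=3: min(5*3^3, 90) = 90
  i=4: min(5*3^4, 90) = 90
  i=5: min(5*3^5, 90) = 90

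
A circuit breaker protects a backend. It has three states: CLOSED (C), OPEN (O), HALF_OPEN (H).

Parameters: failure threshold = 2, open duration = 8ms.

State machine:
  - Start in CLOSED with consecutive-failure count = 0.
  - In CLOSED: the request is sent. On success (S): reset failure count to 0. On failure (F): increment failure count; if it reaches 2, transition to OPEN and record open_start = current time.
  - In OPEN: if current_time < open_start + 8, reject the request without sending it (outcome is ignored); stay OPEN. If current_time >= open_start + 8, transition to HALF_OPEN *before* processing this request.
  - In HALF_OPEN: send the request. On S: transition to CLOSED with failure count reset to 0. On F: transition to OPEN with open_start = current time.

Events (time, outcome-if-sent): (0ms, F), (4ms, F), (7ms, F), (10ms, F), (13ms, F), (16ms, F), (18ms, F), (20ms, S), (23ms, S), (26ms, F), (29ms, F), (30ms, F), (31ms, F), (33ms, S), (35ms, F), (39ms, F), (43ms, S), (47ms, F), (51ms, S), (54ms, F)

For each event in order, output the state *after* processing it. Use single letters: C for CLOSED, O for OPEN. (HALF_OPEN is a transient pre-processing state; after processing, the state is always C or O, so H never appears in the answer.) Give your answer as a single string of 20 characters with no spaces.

State after each event:
  event#1 t=0ms outcome=F: state=CLOSED
  event#2 t=4ms outcome=F: state=OPEN
  event#3 t=7ms outcome=F: state=OPEN
  event#4 t=10ms outcome=F: state=OPEN
  event#5 t=13ms outcome=F: state=OPEN
  event#6 t=16ms outcome=F: state=OPEN
  event#7 t=18ms outcome=F: state=OPEN
  event#8 t=20ms outcome=S: state=OPEN
  event#9 t=23ms outcome=S: state=CLOSED
  event#10 t=26ms outcome=F: state=CLOSED
  event#11 t=29ms outcome=F: state=OPEN
  event#12 t=30ms outcome=F: state=OPEN
  event#13 t=31ms outcome=F: state=OPEN
  event#14 t=33ms outcome=S: state=OPEN
  event#15 t=35ms outcome=F: state=OPEN
  event#16 t=39ms outcome=F: state=OPEN
  event#17 t=43ms outcome=S: state=OPEN
  event#18 t=47ms outcome=F: state=OPEN
  event#19 t=51ms outcome=S: state=OPEN
  event#20 t=54ms outcome=F: state=OPEN

Answer: COOOOOOOCCOOOOOOOOOO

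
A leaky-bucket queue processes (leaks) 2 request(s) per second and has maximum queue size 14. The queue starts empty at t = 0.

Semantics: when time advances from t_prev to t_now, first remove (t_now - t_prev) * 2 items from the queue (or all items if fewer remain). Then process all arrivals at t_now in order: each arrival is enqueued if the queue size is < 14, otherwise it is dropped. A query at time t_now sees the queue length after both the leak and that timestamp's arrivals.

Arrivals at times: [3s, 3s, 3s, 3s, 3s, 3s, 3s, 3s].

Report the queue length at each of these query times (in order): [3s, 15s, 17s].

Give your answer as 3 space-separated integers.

Answer: 8 0 0

Derivation:
Queue lengths at query times:
  query t=3s: backlog = 8
  query t=15s: backlog = 0
  query t=17s: backlog = 0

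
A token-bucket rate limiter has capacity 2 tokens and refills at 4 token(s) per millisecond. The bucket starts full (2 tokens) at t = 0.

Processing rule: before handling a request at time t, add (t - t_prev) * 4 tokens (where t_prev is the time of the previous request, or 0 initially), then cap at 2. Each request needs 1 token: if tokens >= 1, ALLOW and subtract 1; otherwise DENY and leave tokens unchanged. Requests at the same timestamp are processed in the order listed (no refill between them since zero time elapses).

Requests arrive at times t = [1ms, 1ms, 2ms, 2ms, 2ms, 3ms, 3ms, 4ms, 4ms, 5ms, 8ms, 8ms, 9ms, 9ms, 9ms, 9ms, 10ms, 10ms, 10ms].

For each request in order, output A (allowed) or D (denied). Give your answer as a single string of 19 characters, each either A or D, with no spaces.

Answer: AAAADAAAAAAAAADDAAD

Derivation:
Simulating step by step:
  req#1 t=1ms: ALLOW
  req#2 t=1ms: ALLOW
  req#3 t=2ms: ALLOW
  req#4 t=2ms: ALLOW
  req#5 t=2ms: DENY
  req#6 t=3ms: ALLOW
  req#7 t=3ms: ALLOW
  req#8 t=4ms: ALLOW
  req#9 t=4ms: ALLOW
  req#10 t=5ms: ALLOW
  req#11 t=8ms: ALLOW
  req#12 t=8ms: ALLOW
  req#13 t=9ms: ALLOW
  req#14 t=9ms: ALLOW
  req#15 t=9ms: DENY
  req#16 t=9ms: DENY
  req#17 t=10ms: ALLOW
  req#18 t=10ms: ALLOW
  req#19 t=10ms: DENY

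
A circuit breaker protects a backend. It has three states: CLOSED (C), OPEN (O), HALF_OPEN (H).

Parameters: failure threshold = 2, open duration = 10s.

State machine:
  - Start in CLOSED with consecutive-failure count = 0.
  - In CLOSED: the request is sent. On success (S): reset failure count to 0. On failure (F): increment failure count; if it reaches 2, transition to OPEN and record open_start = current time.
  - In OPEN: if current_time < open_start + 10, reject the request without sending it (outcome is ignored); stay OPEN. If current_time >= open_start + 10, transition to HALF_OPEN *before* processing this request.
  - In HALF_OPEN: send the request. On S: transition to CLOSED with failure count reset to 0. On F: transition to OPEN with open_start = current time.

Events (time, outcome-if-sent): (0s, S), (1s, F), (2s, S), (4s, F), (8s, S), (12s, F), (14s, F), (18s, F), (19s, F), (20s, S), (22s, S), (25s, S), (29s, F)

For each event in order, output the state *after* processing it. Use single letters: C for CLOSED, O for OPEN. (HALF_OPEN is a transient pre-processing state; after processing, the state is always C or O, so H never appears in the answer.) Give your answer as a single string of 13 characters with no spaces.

State after each event:
  event#1 t=0s outcome=S: state=CLOSED
  event#2 t=1s outcome=F: state=CLOSED
  event#3 t=2s outcome=S: state=CLOSED
  event#4 t=4s outcome=F: state=CLOSED
  event#5 t=8s outcome=S: state=CLOSED
  event#6 t=12s outcome=F: state=CLOSED
  event#7 t=14s outcome=F: state=OPEN
  event#8 t=18s outcome=F: state=OPEN
  event#9 t=19s outcome=F: state=OPEN
  event#10 t=20s outcome=S: state=OPEN
  event#11 t=22s outcome=S: state=OPEN
  event#12 t=25s outcome=S: state=CLOSED
  event#13 t=29s outcome=F: state=CLOSED

Answer: CCCCCCOOOOOCC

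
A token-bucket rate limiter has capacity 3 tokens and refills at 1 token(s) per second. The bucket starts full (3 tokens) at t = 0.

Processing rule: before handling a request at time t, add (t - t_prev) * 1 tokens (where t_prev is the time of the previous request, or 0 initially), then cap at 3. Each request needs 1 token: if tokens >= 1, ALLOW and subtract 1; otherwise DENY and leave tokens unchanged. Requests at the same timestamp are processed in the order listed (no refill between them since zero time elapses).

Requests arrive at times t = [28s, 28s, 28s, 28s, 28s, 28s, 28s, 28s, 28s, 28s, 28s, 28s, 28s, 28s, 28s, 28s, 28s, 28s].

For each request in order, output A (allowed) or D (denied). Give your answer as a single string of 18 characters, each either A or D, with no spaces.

Answer: AAADDDDDDDDDDDDDDD

Derivation:
Simulating step by step:
  req#1 t=28s: ALLOW
  req#2 t=28s: ALLOW
  req#3 t=28s: ALLOW
  req#4 t=28s: DENY
  req#5 t=28s: DENY
  req#6 t=28s: DENY
  req#7 t=28s: DENY
  req#8 t=28s: DENY
  req#9 t=28s: DENY
  req#10 t=28s: DENY
  req#11 t=28s: DENY
  req#12 t=28s: DENY
  req#13 t=28s: DENY
  req#14 t=28s: DENY
  req#15 t=28s: DENY
  req#16 t=28s: DENY
  req#17 t=28s: DENY
  req#18 t=28s: DENY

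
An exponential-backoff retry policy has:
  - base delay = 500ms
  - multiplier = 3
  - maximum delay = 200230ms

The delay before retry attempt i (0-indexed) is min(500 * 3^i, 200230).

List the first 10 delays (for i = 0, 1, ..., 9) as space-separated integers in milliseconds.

Computing each delay:
  i=0: min(500*3^0, 200230) = 500
  i=1: min(500*3^1, 200230) = 1500
  i=2: min(500*3^2, 200230) = 4500
  i=3: min(500*3^3, 200230) = 13500
  i=4: min(500*3^4, 200230) = 40500
  i=5: min(500*3^5, 200230) = 121500
  i=6: min(500*3^6, 200230) = 200230
  i=7: min(500*3^7, 200230) = 200230
  i=8: min(500*3^8, 200230) = 200230
  i=9: min(500*3^9, 200230) = 200230

Answer: 500 1500 4500 13500 40500 121500 200230 200230 200230 200230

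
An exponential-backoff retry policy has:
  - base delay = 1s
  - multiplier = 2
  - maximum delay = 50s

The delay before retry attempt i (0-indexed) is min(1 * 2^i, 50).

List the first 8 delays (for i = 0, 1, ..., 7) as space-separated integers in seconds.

Answer: 1 2 4 8 16 32 50 50

Derivation:
Computing each delay:
  i=0: min(1*2^0, 50) = 1
  i=1: min(1*2^1, 50) = 2
  i=2: min(1*2^2, 50) = 4
  i=3: min(1*2^3, 50) = 8
  i=4: min(1*2^4, 50) = 16
  i=5: min(1*2^5, 50) = 32
  i=6: min(1*2^6, 50) = 50
  i=7: min(1*2^7, 50) = 50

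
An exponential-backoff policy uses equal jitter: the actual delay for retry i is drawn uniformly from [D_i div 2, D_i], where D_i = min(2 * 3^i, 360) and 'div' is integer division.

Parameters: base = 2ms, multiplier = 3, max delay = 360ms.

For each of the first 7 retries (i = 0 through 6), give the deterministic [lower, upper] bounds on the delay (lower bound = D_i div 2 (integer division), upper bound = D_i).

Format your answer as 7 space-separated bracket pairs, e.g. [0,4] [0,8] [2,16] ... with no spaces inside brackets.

Answer: [1,2] [3,6] [9,18] [27,54] [81,162] [180,360] [180,360]

Derivation:
Computing bounds per retry:
  i=0: D_i=min(2*3^0,360)=2, bounds=[1,2]
  i=1: D_i=min(2*3^1,360)=6, bounds=[3,6]
  i=2: D_i=min(2*3^2,360)=18, bounds=[9,18]
  i=3: D_i=min(2*3^3,360)=54, bounds=[27,54]
  i=4: D_i=min(2*3^4,360)=162, bounds=[81,162]
  i=5: D_i=min(2*3^5,360)=360, bounds=[180,360]
  i=6: D_i=min(2*3^6,360)=360, bounds=[180,360]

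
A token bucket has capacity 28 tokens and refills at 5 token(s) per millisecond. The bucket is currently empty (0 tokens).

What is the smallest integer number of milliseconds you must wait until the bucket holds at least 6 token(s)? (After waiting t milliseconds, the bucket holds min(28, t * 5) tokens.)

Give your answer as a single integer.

Answer: 2

Derivation:
Need t * 5 >= 6, so t >= 6/5.
Smallest integer t = ceil(6/5) = 2.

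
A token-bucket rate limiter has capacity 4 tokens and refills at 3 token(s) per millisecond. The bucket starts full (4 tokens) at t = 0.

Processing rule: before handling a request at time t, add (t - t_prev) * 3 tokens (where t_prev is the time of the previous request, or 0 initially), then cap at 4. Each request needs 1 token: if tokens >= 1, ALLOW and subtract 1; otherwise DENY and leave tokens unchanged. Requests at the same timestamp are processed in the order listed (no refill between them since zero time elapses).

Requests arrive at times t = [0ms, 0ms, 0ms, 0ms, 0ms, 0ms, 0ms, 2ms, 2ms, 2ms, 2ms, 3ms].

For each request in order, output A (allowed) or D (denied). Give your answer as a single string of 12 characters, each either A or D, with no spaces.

Simulating step by step:
  req#1 t=0ms: ALLOW
  req#2 t=0ms: ALLOW
  req#3 t=0ms: ALLOW
  req#4 t=0ms: ALLOW
  req#5 t=0ms: DENY
  req#6 t=0ms: DENY
  req#7 t=0ms: DENY
  req#8 t=2ms: ALLOW
  req#9 t=2ms: ALLOW
  req#10 t=2ms: ALLOW
  req#11 t=2ms: ALLOW
  req#12 t=3ms: ALLOW

Answer: AAAADDDAAAAA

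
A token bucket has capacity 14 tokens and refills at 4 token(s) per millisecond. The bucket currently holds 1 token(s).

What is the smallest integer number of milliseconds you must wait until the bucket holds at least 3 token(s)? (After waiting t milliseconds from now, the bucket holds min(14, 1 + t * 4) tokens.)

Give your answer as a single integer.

Need 1 + t * 4 >= 3, so t >= 2/4.
Smallest integer t = ceil(2/4) = 1.

Answer: 1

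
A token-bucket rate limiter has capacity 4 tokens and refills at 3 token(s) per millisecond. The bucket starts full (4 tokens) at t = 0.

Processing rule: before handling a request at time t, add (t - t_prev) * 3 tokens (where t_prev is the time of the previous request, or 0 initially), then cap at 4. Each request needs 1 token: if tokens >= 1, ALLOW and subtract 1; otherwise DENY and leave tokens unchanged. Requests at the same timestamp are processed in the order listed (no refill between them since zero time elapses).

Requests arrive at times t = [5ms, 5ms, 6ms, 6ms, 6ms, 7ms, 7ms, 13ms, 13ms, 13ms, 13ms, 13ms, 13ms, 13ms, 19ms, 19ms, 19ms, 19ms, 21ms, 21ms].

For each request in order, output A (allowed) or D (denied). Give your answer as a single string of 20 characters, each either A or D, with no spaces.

Answer: AAAAAAAAAAADDDAAAAAA

Derivation:
Simulating step by step:
  req#1 t=5ms: ALLOW
  req#2 t=5ms: ALLOW
  req#3 t=6ms: ALLOW
  req#4 t=6ms: ALLOW
  req#5 t=6ms: ALLOW
  req#6 t=7ms: ALLOW
  req#7 t=7ms: ALLOW
  req#8 t=13ms: ALLOW
  req#9 t=13ms: ALLOW
  req#10 t=13ms: ALLOW
  req#11 t=13ms: ALLOW
  req#12 t=13ms: DENY
  req#13 t=13ms: DENY
  req#14 t=13ms: DENY
  req#15 t=19ms: ALLOW
  req#16 t=19ms: ALLOW
  req#17 t=19ms: ALLOW
  req#18 t=19ms: ALLOW
  req#19 t=21ms: ALLOW
  req#20 t=21ms: ALLOW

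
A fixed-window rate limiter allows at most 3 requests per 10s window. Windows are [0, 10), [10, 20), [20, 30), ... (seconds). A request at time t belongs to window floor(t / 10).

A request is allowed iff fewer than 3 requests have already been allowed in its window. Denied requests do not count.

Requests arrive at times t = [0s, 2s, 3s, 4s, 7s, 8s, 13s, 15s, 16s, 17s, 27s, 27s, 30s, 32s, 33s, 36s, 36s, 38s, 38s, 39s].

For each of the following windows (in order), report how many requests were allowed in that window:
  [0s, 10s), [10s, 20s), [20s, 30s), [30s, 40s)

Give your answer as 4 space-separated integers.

Answer: 3 3 2 3

Derivation:
Processing requests:
  req#1 t=0s (window 0): ALLOW
  req#2 t=2s (window 0): ALLOW
  req#3 t=3s (window 0): ALLOW
  req#4 t=4s (window 0): DENY
  req#5 t=7s (window 0): DENY
  req#6 t=8s (window 0): DENY
  req#7 t=13s (window 1): ALLOW
  req#8 t=15s (window 1): ALLOW
  req#9 t=16s (window 1): ALLOW
  req#10 t=17s (window 1): DENY
  req#11 t=27s (window 2): ALLOW
  req#12 t=27s (window 2): ALLOW
  req#13 t=30s (window 3): ALLOW
  req#14 t=32s (window 3): ALLOW
  req#15 t=33s (window 3): ALLOW
  req#16 t=36s (window 3): DENY
  req#17 t=36s (window 3): DENY
  req#18 t=38s (window 3): DENY
  req#19 t=38s (window 3): DENY
  req#20 t=39s (window 3): DENY

Allowed counts by window: 3 3 2 3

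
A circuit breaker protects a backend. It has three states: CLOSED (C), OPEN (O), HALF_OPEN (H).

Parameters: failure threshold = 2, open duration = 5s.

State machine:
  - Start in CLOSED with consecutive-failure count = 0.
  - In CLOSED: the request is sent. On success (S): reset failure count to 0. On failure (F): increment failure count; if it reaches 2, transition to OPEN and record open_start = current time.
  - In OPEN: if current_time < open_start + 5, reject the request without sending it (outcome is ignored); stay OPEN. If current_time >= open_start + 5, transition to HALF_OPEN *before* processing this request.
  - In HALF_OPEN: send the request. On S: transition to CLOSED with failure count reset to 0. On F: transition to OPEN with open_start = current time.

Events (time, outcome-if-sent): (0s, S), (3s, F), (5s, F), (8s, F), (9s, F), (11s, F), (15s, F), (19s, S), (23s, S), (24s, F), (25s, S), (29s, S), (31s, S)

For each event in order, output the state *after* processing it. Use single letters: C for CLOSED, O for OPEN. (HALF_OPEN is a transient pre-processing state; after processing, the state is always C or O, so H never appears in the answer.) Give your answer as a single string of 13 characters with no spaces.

State after each event:
  event#1 t=0s outcome=S: state=CLOSED
  event#2 t=3s outcome=F: state=CLOSED
  event#3 t=5s outcome=F: state=OPEN
  event#4 t=8s outcome=F: state=OPEN
  event#5 t=9s outcome=F: state=OPEN
  event#6 t=11s outcome=F: state=OPEN
  event#7 t=15s outcome=F: state=OPEN
  event#8 t=19s outcome=S: state=CLOSED
  event#9 t=23s outcome=S: state=CLOSED
  event#10 t=24s outcome=F: state=CLOSED
  event#11 t=25s outcome=S: state=CLOSED
  event#12 t=29s outcome=S: state=CLOSED
  event#13 t=31s outcome=S: state=CLOSED

Answer: CCOOOOOCCCCCC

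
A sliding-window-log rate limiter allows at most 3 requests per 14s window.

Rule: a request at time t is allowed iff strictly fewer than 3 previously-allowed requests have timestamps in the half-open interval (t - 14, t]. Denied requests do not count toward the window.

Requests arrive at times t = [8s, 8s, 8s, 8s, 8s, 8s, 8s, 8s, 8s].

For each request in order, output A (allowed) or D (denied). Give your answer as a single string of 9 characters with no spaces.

Tracking allowed requests in the window:
  req#1 t=8s: ALLOW
  req#2 t=8s: ALLOW
  req#3 t=8s: ALLOW
  req#4 t=8s: DENY
  req#5 t=8s: DENY
  req#6 t=8s: DENY
  req#7 t=8s: DENY
  req#8 t=8s: DENY
  req#9 t=8s: DENY

Answer: AAADDDDDD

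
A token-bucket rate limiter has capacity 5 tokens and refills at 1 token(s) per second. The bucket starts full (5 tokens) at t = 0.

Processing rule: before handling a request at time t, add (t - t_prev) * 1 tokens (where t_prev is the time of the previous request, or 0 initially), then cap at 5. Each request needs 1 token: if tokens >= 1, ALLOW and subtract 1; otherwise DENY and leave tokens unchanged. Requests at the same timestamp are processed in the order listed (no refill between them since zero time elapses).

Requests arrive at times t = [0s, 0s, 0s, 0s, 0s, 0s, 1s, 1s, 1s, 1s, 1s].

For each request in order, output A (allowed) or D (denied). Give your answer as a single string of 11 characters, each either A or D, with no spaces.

Simulating step by step:
  req#1 t=0s: ALLOW
  req#2 t=0s: ALLOW
  req#3 t=0s: ALLOW
  req#4 t=0s: ALLOW
  req#5 t=0s: ALLOW
  req#6 t=0s: DENY
  req#7 t=1s: ALLOW
  req#8 t=1s: DENY
  req#9 t=1s: DENY
  req#10 t=1s: DENY
  req#11 t=1s: DENY

Answer: AAAAADADDDD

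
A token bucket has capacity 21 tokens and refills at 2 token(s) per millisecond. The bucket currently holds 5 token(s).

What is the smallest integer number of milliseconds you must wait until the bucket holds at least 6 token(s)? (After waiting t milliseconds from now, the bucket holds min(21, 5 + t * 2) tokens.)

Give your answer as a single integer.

Need 5 + t * 2 >= 6, so t >= 1/2.
Smallest integer t = ceil(1/2) = 1.

Answer: 1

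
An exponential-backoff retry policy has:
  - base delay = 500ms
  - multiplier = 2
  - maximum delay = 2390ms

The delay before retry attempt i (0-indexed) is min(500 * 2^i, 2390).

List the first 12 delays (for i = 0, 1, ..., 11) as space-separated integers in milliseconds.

Answer: 500 1000 2000 2390 2390 2390 2390 2390 2390 2390 2390 2390

Derivation:
Computing each delay:
  i=0: min(500*2^0, 2390) = 500
  i=1: min(500*2^1, 2390) = 1000
  i=2: min(500*2^2, 2390) = 2000
  i=3: min(500*2^3, 2390) = 2390
  i=4: min(500*2^4, 2390) = 2390
  i=5: min(500*2^5, 2390) = 2390
  i=6: min(500*2^6, 2390) = 2390
  i=7: min(500*2^7, 2390) = 2390
  i=8: min(500*2^8, 2390) = 2390
  i=9: min(500*2^9, 2390) = 2390
  i=10: min(500*2^10, 2390) = 2390
  i=11: min(500*2^11, 2390) = 2390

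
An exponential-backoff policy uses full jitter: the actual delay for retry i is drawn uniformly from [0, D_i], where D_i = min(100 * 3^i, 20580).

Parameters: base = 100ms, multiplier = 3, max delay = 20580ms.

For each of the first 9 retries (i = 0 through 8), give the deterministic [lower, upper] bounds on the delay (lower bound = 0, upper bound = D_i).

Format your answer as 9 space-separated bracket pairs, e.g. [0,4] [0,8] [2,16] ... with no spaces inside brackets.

Computing bounds per retry:
  i=0: D_i=min(100*3^0,20580)=100, bounds=[0,100]
  i=1: D_i=min(100*3^1,20580)=300, bounds=[0,300]
  i=2: D_i=min(100*3^2,20580)=900, bounds=[0,900]
  i=3: D_i=min(100*3^3,20580)=2700, bounds=[0,2700]
  i=4: D_i=min(100*3^4,20580)=8100, bounds=[0,8100]
  i=5: D_i=min(100*3^5,20580)=20580, bounds=[0,20580]
  i=6: D_i=min(100*3^6,20580)=20580, bounds=[0,20580]
  i=7: D_i=min(100*3^7,20580)=20580, bounds=[0,20580]
  i=8: D_i=min(100*3^8,20580)=20580, bounds=[0,20580]

Answer: [0,100] [0,300] [0,900] [0,2700] [0,8100] [0,20580] [0,20580] [0,20580] [0,20580]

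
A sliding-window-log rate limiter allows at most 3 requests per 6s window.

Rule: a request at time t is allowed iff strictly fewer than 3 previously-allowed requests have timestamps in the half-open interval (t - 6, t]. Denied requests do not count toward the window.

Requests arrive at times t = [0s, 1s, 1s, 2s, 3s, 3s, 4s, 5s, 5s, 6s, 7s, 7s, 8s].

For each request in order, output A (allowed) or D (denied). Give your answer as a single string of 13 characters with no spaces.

Tracking allowed requests in the window:
  req#1 t=0s: ALLOW
  req#2 t=1s: ALLOW
  req#3 t=1s: ALLOW
  req#4 t=2s: DENY
  req#5 t=3s: DENY
  req#6 t=3s: DENY
  req#7 t=4s: DENY
  req#8 t=5s: DENY
  req#9 t=5s: DENY
  req#10 t=6s: ALLOW
  req#11 t=7s: ALLOW
  req#12 t=7s: ALLOW
  req#13 t=8s: DENY

Answer: AAADDDDDDAAAD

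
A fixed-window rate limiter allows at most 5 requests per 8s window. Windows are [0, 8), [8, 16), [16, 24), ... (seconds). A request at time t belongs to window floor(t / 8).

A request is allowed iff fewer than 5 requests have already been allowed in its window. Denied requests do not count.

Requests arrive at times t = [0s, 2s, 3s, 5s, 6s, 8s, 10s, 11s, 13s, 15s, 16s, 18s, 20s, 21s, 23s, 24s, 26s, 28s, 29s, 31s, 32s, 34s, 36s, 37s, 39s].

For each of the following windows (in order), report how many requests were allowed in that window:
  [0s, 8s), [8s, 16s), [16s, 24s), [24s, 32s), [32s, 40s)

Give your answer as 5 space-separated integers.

Processing requests:
  req#1 t=0s (window 0): ALLOW
  req#2 t=2s (window 0): ALLOW
  req#3 t=3s (window 0): ALLOW
  req#4 t=5s (window 0): ALLOW
  req#5 t=6s (window 0): ALLOW
  req#6 t=8s (window 1): ALLOW
  req#7 t=10s (window 1): ALLOW
  req#8 t=11s (window 1): ALLOW
  req#9 t=13s (window 1): ALLOW
  req#10 t=15s (window 1): ALLOW
  req#11 t=16s (window 2): ALLOW
  req#12 t=18s (window 2): ALLOW
  req#13 t=20s (window 2): ALLOW
  req#14 t=21s (window 2): ALLOW
  req#15 t=23s (window 2): ALLOW
  req#16 t=24s (window 3): ALLOW
  req#17 t=26s (window 3): ALLOW
  req#18 t=28s (window 3): ALLOW
  req#19 t=29s (window 3): ALLOW
  req#20 t=31s (window 3): ALLOW
  req#21 t=32s (window 4): ALLOW
  req#22 t=34s (window 4): ALLOW
  req#23 t=36s (window 4): ALLOW
  req#24 t=37s (window 4): ALLOW
  req#25 t=39s (window 4): ALLOW

Allowed counts by window: 5 5 5 5 5

Answer: 5 5 5 5 5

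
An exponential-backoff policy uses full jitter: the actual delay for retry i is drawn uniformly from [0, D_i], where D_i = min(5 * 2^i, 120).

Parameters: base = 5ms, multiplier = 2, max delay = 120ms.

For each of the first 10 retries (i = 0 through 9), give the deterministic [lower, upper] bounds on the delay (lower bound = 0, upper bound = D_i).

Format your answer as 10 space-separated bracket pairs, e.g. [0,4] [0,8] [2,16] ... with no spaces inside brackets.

Answer: [0,5] [0,10] [0,20] [0,40] [0,80] [0,120] [0,120] [0,120] [0,120] [0,120]

Derivation:
Computing bounds per retry:
  i=0: D_i=min(5*2^0,120)=5, bounds=[0,5]
  i=1: D_i=min(5*2^1,120)=10, bounds=[0,10]
  i=2: D_i=min(5*2^2,120)=20, bounds=[0,20]
  i=3: D_i=min(5*2^3,120)=40, bounds=[0,40]
  i=4: D_i=min(5*2^4,120)=80, bounds=[0,80]
  i=5: D_i=min(5*2^5,120)=120, bounds=[0,120]
  i=6: D_i=min(5*2^6,120)=120, bounds=[0,120]
  i=7: D_i=min(5*2^7,120)=120, bounds=[0,120]
  i=8: D_i=min(5*2^8,120)=120, bounds=[0,120]
  i=9: D_i=min(5*2^9,120)=120, bounds=[0,120]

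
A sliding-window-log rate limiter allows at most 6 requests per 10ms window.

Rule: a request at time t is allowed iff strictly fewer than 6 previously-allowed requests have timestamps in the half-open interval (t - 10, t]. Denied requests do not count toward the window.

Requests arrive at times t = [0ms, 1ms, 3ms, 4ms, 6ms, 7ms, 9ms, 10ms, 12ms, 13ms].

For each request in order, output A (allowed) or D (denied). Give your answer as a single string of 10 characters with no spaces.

Tracking allowed requests in the window:
  req#1 t=0ms: ALLOW
  req#2 t=1ms: ALLOW
  req#3 t=3ms: ALLOW
  req#4 t=4ms: ALLOW
  req#5 t=6ms: ALLOW
  req#6 t=7ms: ALLOW
  req#7 t=9ms: DENY
  req#8 t=10ms: ALLOW
  req#9 t=12ms: ALLOW
  req#10 t=13ms: ALLOW

Answer: AAAAAADAAA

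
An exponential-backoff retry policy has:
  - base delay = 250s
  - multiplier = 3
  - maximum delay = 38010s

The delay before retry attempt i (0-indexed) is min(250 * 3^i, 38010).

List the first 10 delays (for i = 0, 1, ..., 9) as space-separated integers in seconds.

Computing each delay:
  i=0: min(250*3^0, 38010) = 250
  i=1: min(250*3^1, 38010) = 750
  i=2: min(250*3^2, 38010) = 2250
  i=3: min(250*3^3, 38010) = 6750
  i=4: min(250*3^4, 38010) = 20250
  i=5: min(250*3^5, 38010) = 38010
  i=6: min(250*3^6, 38010) = 38010
  i=7: min(250*3^7, 38010) = 38010
  i=8: min(250*3^8, 38010) = 38010
  i=9: min(250*3^9, 38010) = 38010

Answer: 250 750 2250 6750 20250 38010 38010 38010 38010 38010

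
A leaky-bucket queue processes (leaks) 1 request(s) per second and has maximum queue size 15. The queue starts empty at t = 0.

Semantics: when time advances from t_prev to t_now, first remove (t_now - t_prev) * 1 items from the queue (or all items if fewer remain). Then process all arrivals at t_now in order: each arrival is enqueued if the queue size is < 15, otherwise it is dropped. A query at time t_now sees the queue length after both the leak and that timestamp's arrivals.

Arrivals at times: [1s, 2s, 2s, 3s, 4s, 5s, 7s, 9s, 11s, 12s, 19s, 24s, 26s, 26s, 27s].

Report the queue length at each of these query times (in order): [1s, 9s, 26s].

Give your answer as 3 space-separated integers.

Answer: 1 1 2

Derivation:
Queue lengths at query times:
  query t=1s: backlog = 1
  query t=9s: backlog = 1
  query t=26s: backlog = 2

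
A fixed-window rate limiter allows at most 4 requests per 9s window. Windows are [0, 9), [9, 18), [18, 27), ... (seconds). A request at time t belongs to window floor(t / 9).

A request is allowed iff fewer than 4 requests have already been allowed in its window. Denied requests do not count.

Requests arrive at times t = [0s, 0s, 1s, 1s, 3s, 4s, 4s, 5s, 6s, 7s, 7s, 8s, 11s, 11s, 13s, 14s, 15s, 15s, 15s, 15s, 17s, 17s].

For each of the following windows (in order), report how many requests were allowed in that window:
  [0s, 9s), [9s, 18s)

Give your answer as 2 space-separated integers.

Processing requests:
  req#1 t=0s (window 0): ALLOW
  req#2 t=0s (window 0): ALLOW
  req#3 t=1s (window 0): ALLOW
  req#4 t=1s (window 0): ALLOW
  req#5 t=3s (window 0): DENY
  req#6 t=4s (window 0): DENY
  req#7 t=4s (window 0): DENY
  req#8 t=5s (window 0): DENY
  req#9 t=6s (window 0): DENY
  req#10 t=7s (window 0): DENY
  req#11 t=7s (window 0): DENY
  req#12 t=8s (window 0): DENY
  req#13 t=11s (window 1): ALLOW
  req#14 t=11s (window 1): ALLOW
  req#15 t=13s (window 1): ALLOW
  req#16 t=14s (window 1): ALLOW
  req#17 t=15s (window 1): DENY
  req#18 t=15s (window 1): DENY
  req#19 t=15s (window 1): DENY
  req#20 t=15s (window 1): DENY
  req#21 t=17s (window 1): DENY
  req#22 t=17s (window 1): DENY

Allowed counts by window: 4 4

Answer: 4 4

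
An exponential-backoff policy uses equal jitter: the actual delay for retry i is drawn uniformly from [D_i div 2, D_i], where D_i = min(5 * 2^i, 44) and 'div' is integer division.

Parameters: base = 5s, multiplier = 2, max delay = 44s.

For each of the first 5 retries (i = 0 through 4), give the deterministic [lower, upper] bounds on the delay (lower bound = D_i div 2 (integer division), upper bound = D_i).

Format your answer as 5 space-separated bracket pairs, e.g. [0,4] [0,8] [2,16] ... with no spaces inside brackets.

Computing bounds per retry:
  i=0: D_i=min(5*2^0,44)=5, bounds=[2,5]
  i=1: D_i=min(5*2^1,44)=10, bounds=[5,10]
  i=2: D_i=min(5*2^2,44)=20, bounds=[10,20]
  i=3: D_i=min(5*2^3,44)=40, bounds=[20,40]
  i=4: D_i=min(5*2^4,44)=44, bounds=[22,44]

Answer: [2,5] [5,10] [10,20] [20,40] [22,44]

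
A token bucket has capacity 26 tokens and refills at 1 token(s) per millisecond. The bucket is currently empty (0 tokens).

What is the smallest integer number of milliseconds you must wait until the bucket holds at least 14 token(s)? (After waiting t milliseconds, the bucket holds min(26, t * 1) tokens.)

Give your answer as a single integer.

Answer: 14

Derivation:
Need t * 1 >= 14, so t >= 14/1.
Smallest integer t = ceil(14/1) = 14.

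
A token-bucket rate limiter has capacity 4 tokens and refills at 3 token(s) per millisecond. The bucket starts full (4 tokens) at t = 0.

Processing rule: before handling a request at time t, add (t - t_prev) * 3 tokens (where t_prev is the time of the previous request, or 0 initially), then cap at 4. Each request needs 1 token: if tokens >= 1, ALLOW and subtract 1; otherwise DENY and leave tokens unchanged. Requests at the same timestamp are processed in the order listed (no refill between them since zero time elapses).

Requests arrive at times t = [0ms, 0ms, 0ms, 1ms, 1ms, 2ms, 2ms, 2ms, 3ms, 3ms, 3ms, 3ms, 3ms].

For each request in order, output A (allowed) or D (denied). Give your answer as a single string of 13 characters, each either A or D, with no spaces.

Simulating step by step:
  req#1 t=0ms: ALLOW
  req#2 t=0ms: ALLOW
  req#3 t=0ms: ALLOW
  req#4 t=1ms: ALLOW
  req#5 t=1ms: ALLOW
  req#6 t=2ms: ALLOW
  req#7 t=2ms: ALLOW
  req#8 t=2ms: ALLOW
  req#9 t=3ms: ALLOW
  req#10 t=3ms: ALLOW
  req#11 t=3ms: ALLOW
  req#12 t=3ms: ALLOW
  req#13 t=3ms: DENY

Answer: AAAAAAAAAAAAD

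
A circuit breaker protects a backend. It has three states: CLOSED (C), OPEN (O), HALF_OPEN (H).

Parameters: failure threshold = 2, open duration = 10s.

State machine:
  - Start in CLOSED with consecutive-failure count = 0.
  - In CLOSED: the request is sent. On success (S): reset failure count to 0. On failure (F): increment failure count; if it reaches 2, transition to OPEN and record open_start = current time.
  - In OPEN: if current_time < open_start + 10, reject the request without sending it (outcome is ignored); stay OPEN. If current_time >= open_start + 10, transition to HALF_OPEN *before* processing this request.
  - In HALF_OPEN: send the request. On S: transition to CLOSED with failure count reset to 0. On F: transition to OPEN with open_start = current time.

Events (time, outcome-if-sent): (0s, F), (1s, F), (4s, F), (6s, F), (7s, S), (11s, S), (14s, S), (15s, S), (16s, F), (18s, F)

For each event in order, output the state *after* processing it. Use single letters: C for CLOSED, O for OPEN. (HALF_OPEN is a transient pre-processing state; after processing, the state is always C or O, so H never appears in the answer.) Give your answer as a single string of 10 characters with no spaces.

State after each event:
  event#1 t=0s outcome=F: state=CLOSED
  event#2 t=1s outcome=F: state=OPEN
  event#3 t=4s outcome=F: state=OPEN
  event#4 t=6s outcome=F: state=OPEN
  event#5 t=7s outcome=S: state=OPEN
  event#6 t=11s outcome=S: state=CLOSED
  event#7 t=14s outcome=S: state=CLOSED
  event#8 t=15s outcome=S: state=CLOSED
  event#9 t=16s outcome=F: state=CLOSED
  event#10 t=18s outcome=F: state=OPEN

Answer: COOOOCCCCO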